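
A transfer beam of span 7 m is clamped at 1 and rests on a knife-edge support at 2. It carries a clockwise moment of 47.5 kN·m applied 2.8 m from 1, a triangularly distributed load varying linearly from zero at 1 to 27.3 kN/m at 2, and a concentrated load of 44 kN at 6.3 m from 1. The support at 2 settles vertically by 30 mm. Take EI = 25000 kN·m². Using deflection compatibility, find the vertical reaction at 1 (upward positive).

Take the reaction at 2 as the redundant and release it; the primary structure is a cantilever fixed at 1.
Primary-structure tip deflection at 2 by superposition:
  clockwise couple 47.5 at a = 2.8: M₀a(2L − a)/(2EI) = 744.8/EI
  triangular load, peak 27.3 at the free end: 11w₀L⁴/(120EI) = 6009/EI
  point load 44 at a = 6.3: Pa²(3L − a)/(6EI) = 4279/EI
  δ_0 = 11032/EI
Tip deflection under a unit load at 2: L³/(3EI) = 114.3/EI.
With EI = 25000 kN·m²: δ_0 = 0.44128 m and δ_{22} = 0.004573 m/kN.
Compatibility — the beam at 2 must follow the support down by 0.03 m: δ_0 − R_2·δ_{22} = 0.03, so R_2 = (0.44128 − 0.03)/0.004573 = 89.93 kN.
Vertical equilibrium: R_1 = ΣP − R_2 = 139.6 − 89.93 = 49.62 kN.

R_1 = 49.62 kN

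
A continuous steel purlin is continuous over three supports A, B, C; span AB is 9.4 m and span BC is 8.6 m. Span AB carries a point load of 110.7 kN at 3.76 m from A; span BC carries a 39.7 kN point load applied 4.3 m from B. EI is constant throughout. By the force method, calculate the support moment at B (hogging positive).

Insert a hinge at B; M_B is the redundant, and each span becomes simply supported.
End slopes at the hinge B, treating each span as simply supported:
  span AB: point load 110.7 at a = 3.76: Pab(L + a)/(6LEI) = 547.8/EI
  span BC: point load 39.7 at a = 4.3: Pab(L + b)/(6LEI) = 183.5/EI
  relative rotation θ_0 = (547.8 + 183.5)/EI = 731.3/EI
A unit hogging moment at B produces rotation L₁/(3EI) + L₂/(3EI) = 6/EI.
Slope continuity at B: θ_0 = M_B·6/EI, so M_B = 731.3/6 = 121.9 kN·m (hogging).

M_B = 121.9 kN·m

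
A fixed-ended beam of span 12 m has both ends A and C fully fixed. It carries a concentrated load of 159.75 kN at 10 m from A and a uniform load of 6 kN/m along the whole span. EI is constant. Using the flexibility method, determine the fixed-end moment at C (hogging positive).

Take the two fixed-end moments M_A, M_C as redundants; the released structure is the simple span AC.
End rotations of the released simple span under the applied load (×1/EI):
  at A: point load 159.75 at a = 10: Pab(L + b)/(6LEI) = 621.2/EI
  at C: point load 159.75 at a = 10: Pab(L + a)/(6LEI) = 976.2/EI
  at A: UDL 6: wL³/(24EI) = 432/EI
  at C: UDL 6: wL³/(24EI) = 432/EI
  θ_A0 = 1053/EI,  θ_C0 = 1408/EI
Flexibility coefficients: a unit moment at one end gives L/(3EI) there and L/(6EI) at the far end, so f₁₁ = f₂₂ = 4/EI and f₁₂ = f₂₁ = 2/EI.
Compatibility — zero rotation at each built-in end:
  4 M_A + 2 M_C = 1053
  2 M_A + 4 M_C = 1408
Solving the pair gives M_A = 116.4 kN·m and M_C = 293.9 kN·m (hogging).

M_C = 293.9 kN·m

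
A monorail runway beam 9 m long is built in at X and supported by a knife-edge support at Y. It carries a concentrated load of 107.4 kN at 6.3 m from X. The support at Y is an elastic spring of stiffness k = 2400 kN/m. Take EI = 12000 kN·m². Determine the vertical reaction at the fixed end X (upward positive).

Release the roller at Y. Primary structure: cantilever fixed at X.
Free-end deflection of the primary structure under the applied loading (downward +):
  point load 107.4 at a = 6.3: Pa²(3L − a)/(6EI) = 14706/EI
Tip deflection under a unit load at Y: L³/(3EI) = 243/EI.
With EI = 12000 kN·m²: δ_0 = 1.2255 m and δ_{YY} = 0.02025 m/kN.
Compatibility — the spring shortens by R_Y/k under the reaction it provides: δ_0 − R_Y·δ_{YY} = R_Y/k. With 1/k = 0.000417 m/kN, R_Y = δ_0 / (δ_{YY} + 1/k) = 1.2255 / (0.02025 + 0.000417) = 59.3 kN.
Vertical equilibrium: R_X = ΣP − R_Y = 107.4 − 59.3 = 48.1 kN.

R_X = 48.1 kN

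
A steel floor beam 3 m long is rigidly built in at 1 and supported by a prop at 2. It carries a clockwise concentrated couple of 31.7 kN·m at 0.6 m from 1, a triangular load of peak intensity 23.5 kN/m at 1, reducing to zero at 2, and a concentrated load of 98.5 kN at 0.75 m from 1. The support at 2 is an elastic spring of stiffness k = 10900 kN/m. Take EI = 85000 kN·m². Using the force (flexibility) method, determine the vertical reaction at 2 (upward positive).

Choose R_2 as the redundant. The primary structure is the cantilever fixed at 1.
Free-end deflection of the primary structure under the applied loading (downward +):
  clockwise couple 31.7 at a = 0.6: M₀a(2L − a)/(2EI) = 51.35/EI
  triangular load, peak 23.5 at the fixed end: w₀L⁴/(30EI) = 63.45/EI
  point load 98.5 at a = 0.75: Pa²(3L − a)/(6EI) = 76.18/EI
  δ_0 = 191/EI
Tip deflection under a unit load at 2: L³/(3EI) = 9/EI.
With EI = 85000 kN·m²: δ_0 = 0.002247 m and δ_{22} = 0.000106 m/kN.
Compatibility — the spring shortens by R_2/k under the reaction it provides: δ_0 − R_2·δ_{22} = R_2/k. With 1/k = 0.000092 m/kN, R_2 = δ_0 / (δ_{22} + 1/k) = 0.002247 / (0.000106 + 0.000092) = 11.37 kN.

R_2 = 11.37 kN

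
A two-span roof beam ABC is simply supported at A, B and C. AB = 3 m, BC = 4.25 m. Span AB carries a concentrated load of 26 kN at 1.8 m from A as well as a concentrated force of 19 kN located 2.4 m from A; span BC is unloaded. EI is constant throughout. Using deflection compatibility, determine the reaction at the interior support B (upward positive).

Insert a hinge at B; M_B is the redundant, and each span becomes simply supported.
End slopes at the hinge B, treating each span as simply supported:
  span AB: point load 26 at a = 1.8: Pab(L + a)/(6LEI) = 14.98/EI
  span AB: point load 19 at a = 2.4: Pab(L + a)/(6LEI) = 8.208/EI
  relative rotation θ_0 = (23.18 + 0)/EI = 23.18/EI
A unit hogging moment at B produces rotation L₁/(3EI) + L₂/(3EI) = 2.417/EI.
Compatibility: M_B·(L₁+L₂)/(3EI) = θ_0, giving M_B = 9.593 kN·m (hogging).
Span AB, ΣM about A with M_B applied at B: R_B^{AB}·3 = 92.4 + 9.593, so R_B^{AB} = 34 kN and R_A = 45 − 34 = 11 kN.
Span BC, ΣM about C: R_B^{BC}·4.25 = 0 + 9.593, so R_B^{BC} = 2.257 kN and R_C = 0 − 2.257 = -2.257 kN.
R_B = 34 + 2.257 = 36.26 kN.

R_B = 36.26 kN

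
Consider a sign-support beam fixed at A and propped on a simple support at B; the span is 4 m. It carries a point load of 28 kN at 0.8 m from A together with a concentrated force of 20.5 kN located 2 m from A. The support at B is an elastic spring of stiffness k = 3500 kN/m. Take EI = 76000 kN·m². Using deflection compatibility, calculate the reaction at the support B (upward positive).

Release the roller at B. Primary structure: cantilever fixed at A.
Free-end deflection of the primary structure under the applied loading (downward +):
  point load 28 at a = 0.8: Pa²(3L − a)/(6EI) = 33.45/EI
  point load 20.5 at a = 2: Pa²(3L − a)/(6EI) = 136.7/EI
  δ_0 = 170.1/EI
Tip deflection under a unit load at B: L³/(3EI) = 21.33/EI.
With EI = 76000 kN·m²: δ_0 = 0.002238 m and δ_{BB} = 0.000281 m/kN.
Compatibility — the spring shortens by R_B/k under the reaction it provides: δ_0 − R_B·δ_{BB} = R_B/k. With 1/k = 0.000286 m/kN, R_B = δ_0 / (δ_{BB} + 1/k) = 0.002238 / (0.000281 + 0.000286) = 3.952 kN.

R_B = 3.952 kN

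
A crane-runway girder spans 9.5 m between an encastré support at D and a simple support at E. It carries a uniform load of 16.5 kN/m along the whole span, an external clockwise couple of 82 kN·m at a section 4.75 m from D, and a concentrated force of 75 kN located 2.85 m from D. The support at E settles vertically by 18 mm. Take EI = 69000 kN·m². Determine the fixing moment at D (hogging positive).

Take the reaction at E as the redundant and release it; the primary structure is a cantilever fixed at D.
Downward deflection at the released point E due to the loads:
  UDL 16.5: wL⁴/(8EI) = 16799/EI
  clockwise couple 82 at a = 4.75: M₀a(2L − a)/(2EI) = 2775/EI
  point load 75 at a = 2.85: Pa²(3L − a)/(6EI) = 2604/EI
  δ_0 = 22179/EI
Tip deflection under a unit load at E: L³/(3EI) = 285.8/EI.
With EI = 69000 kN·m²: δ_0 = 0.32143 m and δ_{EE} = 0.004142 m/kN.
Compatibility — the beam at E must follow the support down by 0.018 m: δ_0 − R_E·δ_{EE} = 0.018, so R_E = (0.32143 − 0.018)/0.004142 = 73.26 kN.
Moment equilibrium about D: M_D = Σ(load moments about D) − R_E·L = 1040 − 73.26×9.5 = 344.4 kN·m.

M_D = 344.4 kN·m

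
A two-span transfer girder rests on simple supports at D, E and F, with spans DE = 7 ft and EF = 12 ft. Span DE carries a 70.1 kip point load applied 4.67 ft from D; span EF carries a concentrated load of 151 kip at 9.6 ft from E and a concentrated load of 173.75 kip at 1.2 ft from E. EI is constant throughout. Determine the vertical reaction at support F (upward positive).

Release continuity at E by inserting a hinge; the redundant is the internal moment M_E. The primary structure is two simply-supported spans DE and EF.
Discontinuity in slope at E on the released structure — sum the simple-span end rotations:
  span DE: point load 70.1 at a = 4.67: Pab(L + a)/(6LEI) = 211.9/EI
  span EF: point load 151 at a = 9.6: Pab(L + b)/(6LEI) = 695.8/EI
  span EF: point load 173.75 at a = 1.2: Pab(L + b)/(6LEI) = 713.1/EI
  relative rotation θ_0 = (211.9 + 1409)/EI = 1621/EI
A unit hogging moment at E produces rotation L₁/(3EI) + L₂/(3EI) = 6.333/EI.
Slope continuity at E: θ_0 = M_E·6.333/EI, so M_E = 1621/6.333 = 255.9 kip·ft (hogging).
Span EF, ΣM about F: R_E^{EF}·12 = 2239 + 255.9, so R_E^{EF} = 207.9 kip and R_F = 324.8 − 207.9 = 116.8 kip.

R_F = 116.8 kip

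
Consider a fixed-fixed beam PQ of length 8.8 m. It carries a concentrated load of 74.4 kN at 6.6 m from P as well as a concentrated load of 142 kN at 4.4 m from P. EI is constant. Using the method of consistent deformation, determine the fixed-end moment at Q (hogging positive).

Release both end moments; the primary structure is a simply-supported span PQ with redundants M_P and M_Q.
On the primary (simply-supported) span, the end slopes from the loading are:
  at P: point load 74.4 at a = 6.6: Pab(L + b)/(6LEI) = 225.1/EI
  at Q: point load 74.4 at a = 6.6: Pab(L + a)/(6LEI) = 315.1/EI
  at P: point load 142 at a = 4.4: Pab(L + b)/(6LEI) = 687.3/EI
  at Q: point load 142 at a = 4.4: Pab(L + a)/(6LEI) = 687.3/EI
  θ_P0 = 912.3/EI,  θ_Q0 = 1002/EI
Flexibility coefficients: a unit moment at one end gives L/(3EI) there and L/(6EI) at the far end, so f₁₁ = f₂₂ = 2.933/EI and f₁₂ = f₂₁ = 1.467/EI.
Compatibility — zero rotation at each built-in end:
  2.933 M_P + 1.467 M_Q = 912.3
  1.467 M_P + 2.933 M_Q = 1002
Solving the pair gives M_P = 186.9 kN·m and M_Q = 248.3 kN·m (hogging).

M_Q = 248.3 kN·m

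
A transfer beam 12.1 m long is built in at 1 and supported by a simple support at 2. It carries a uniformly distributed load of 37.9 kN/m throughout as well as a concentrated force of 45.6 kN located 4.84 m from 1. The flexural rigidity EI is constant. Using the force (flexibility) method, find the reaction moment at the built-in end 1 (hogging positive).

Choose R_2 as the redundant. The primary structure is the cantilever fixed at 1.
Free-end deflection of the primary structure under the applied loading (downward +):
  UDL 37.9: wL⁴/(8EI) = 101553/EI
  point load 45.6 at a = 4.84: Pa²(3L − a)/(6EI) = 5601/EI
  δ_0 = 107153/EI
Flexibility coefficient — unit upward force at 2: δ_{22} = L³/(3EI) = 590.5/EI.
The prop prevents deflection at 2: R_2 = δ_0/δ_{22} = 107153/590.5 = 181.5 kN.
Moment equilibrium about 1: M_1 = Σ(load moments about 1) − R_2·L = 2995 − 181.5×12.1 = 799.6 kN·m.

M_1 = 799.6 kN·m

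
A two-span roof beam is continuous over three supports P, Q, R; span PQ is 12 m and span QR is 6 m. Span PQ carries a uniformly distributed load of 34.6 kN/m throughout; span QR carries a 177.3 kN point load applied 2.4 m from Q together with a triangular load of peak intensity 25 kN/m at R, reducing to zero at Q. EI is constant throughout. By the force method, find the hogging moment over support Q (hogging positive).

Insert a hinge at Q; M_Q is the redundant, and each span becomes simply supported.
End slopes at the hinge Q, treating each span as simply supported:
  span PQ: UDL 34.6: wL³/(24EI) = 2491/EI
  span QR: point load 177.3 at a = 2.4: Pab(L + b)/(6LEI) = 408.5/EI
  span QR: triangular load, peak 25: 7w₀L³/(360EI) = 105/EI
  relative rotation θ_0 = (2491 + 513.5)/EI = 3005/EI
A unit hogging moment at Q produces rotation L₁/(3EI) + L₂/(3EI) = 6/EI.
Slope continuity at Q: θ_0 = M_Q·6/EI, so M_Q = 3005/6 = 500.8 kN·m (hogging).

M_Q = 500.8 kN·m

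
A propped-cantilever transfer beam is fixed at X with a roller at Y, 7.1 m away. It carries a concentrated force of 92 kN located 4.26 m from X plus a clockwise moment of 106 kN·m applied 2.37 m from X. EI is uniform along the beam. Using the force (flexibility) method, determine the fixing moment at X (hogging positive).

Choose R_Y as the redundant. The primary structure is the cantilever fixed at X.
Free-end deflection of the primary structure under the applied loading (downward +):
  point load 92 at a = 4.26: Pa²(3L − a)/(6EI) = 4742/EI
  clockwise couple 106 at a = 2.37: M₀a(2L − a)/(2EI) = 1486/EI
  δ_0 = 6228/EI
Tip deflection under a unit load at Y: L³/(3EI) = 119.3/EI.
Compatibility at Y: δ_0 − R_Y·δ_{YY} = 0, so R_Y = 6228/119.3 = 52.2 kN.
Moment equilibrium about X: M_X = Σ(load moments about X) − R_Y·L = 497.9 − 52.2×7.1 = 127.3 kN·m.

M_X = 127.3 kN·m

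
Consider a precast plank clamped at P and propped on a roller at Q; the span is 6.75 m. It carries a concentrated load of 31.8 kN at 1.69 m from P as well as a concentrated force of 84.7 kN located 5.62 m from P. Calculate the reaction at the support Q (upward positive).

Choose R_Q as the redundant. The primary structure is the cantilever fixed at P.
Primary-structure tip deflection at Q by superposition:
  point load 31.8 at a = 1.69: Pa²(3L − a)/(6EI) = 280.9/EI
  point load 84.7 at a = 5.62: Pa²(3L − a)/(6EI) = 6523/EI
  δ_0 = 6804/EI
Tip deflection under a unit load at Q: L³/(3EI) = 102.5/EI.
Compatibility at Q: δ_0 − R_Q·δ_{QQ} = 0, so R_Q = 6804/102.5 = 66.37 kN.

R_Q = 66.37 kN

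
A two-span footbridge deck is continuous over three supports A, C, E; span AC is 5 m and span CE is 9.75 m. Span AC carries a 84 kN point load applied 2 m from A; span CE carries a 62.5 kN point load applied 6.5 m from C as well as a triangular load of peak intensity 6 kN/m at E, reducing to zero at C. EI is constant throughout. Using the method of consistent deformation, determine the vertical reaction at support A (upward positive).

Release continuity at C by inserting a hinge; the redundant is the internal moment M_C. The primary structure is two simply-supported spans AC and CE.
Discontinuity in slope at C on the released structure — sum the simple-span end rotations:
  span AC: point load 84 at a = 2: Pab(L + a)/(6LEI) = 117.6/EI
  span CE: point load 62.5 at a = 6.5: Pab(L + b)/(6LEI) = 293.4/EI
  span CE: triangular load, peak 6: 7w₀L³/(360EI) = 108.1/EI
  relative rotation θ_0 = (117.6 + 401.5)/EI = 519.1/EI
A unit hogging moment at C produces rotation L₁/(3EI) + L₂/(3EI) = 4.917/EI.
Compatibility: M_C·(L₁+L₂)/(3EI) = θ_0, giving M_C = 105.6 kN·m (hogging).
Span AC, ΣM about A with M_C applied at C: R_C^{AC}·5 = 168 + 105.6, so R_C^{AC} = 54.72 kN and R_A = 84 − 54.72 = 29.28 kN.

R_A = 29.28 kN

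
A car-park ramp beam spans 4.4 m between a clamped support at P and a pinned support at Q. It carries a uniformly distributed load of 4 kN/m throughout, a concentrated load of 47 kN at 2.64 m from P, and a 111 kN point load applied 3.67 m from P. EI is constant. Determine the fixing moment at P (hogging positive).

Take the reaction at Q as the redundant and release it; the primary structure is a cantilever fixed at P.
Free-end deflection of the primary structure under the applied loading (downward +):
  UDL 4: wL⁴/(8EI) = 187.4/EI
  point load 47 at a = 2.64: Pa²(3L − a)/(6EI) = 576.5/EI
  point load 111 at a = 3.67: Pa²(3L − a)/(6EI) = 2375/EI
  δ_0 = 3139/EI
Flexibility coefficient — unit upward force at Q: δ_{QQ} = L³/(3EI) = 28.39/EI.
The prop prevents deflection at Q: R_Q = δ_0/δ_{QQ} = 3139/28.39 = 110.5 kN.
Moment equilibrium about P: M_P = Σ(load moments about P) − R_Q·L = 570.2 − 110.5×4.4 = 83.82 kN·m.

M_P = 83.82 kN·m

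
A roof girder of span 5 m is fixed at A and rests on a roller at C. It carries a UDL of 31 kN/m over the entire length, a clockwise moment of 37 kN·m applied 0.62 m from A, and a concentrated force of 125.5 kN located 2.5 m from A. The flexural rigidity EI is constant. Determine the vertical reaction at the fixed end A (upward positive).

R_A = 180.6 kN

Choose R_C as the redundant. The primary structure is the cantilever fixed at A.
Deflection at C on the released cantilever, summing each load's contribution:
  UDL 31: wL⁴/(8EI) = 2422/EI
  clockwise couple 37 at a = 0.62: M₀a(2L − a)/(2EI) = 107.6/EI
  point load 125.5 at a = 2.5: Pa²(3L − a)/(6EI) = 1634/EI
  δ_0 = 4164/EI
Flexibility coefficient — unit upward force at C: δ_{CC} = L³/(3EI) = 41.67/EI.
Compatibility at C: δ_0 − R_C·δ_{CC} = 0, so R_C = 4164/41.67 = 99.93 kN.
Vertical equilibrium: R_A = ΣP − R_C = 280.5 − 99.93 = 180.6 kN.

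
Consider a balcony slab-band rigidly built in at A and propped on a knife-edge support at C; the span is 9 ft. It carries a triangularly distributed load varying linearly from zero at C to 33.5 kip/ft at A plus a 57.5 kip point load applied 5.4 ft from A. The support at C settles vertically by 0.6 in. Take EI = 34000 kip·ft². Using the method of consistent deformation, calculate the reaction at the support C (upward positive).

Take the reaction at C as the redundant and release it; the primary structure is a cantilever fixed at A.
Free-end deflection of the primary structure under the applied loading (downward +):
  triangular load, peak 33.5 at the fixed end: w₀L⁴/(30EI) = 7326/EI
  point load 57.5 at a = 5.4: Pa²(3L − a)/(6EI) = 6036/EI
  δ_0 = 13363/EI
Tip deflection under a unit load at C: L³/(3EI) = 243/EI.
With EI = 34000 kip·ft²: δ_0 = 0.39302 ft and δ_{CC} = 0.007147 ft/kip.
Compatibility — the beam at C must follow the support down by 0.05 ft: δ_0 − R_C·δ_{CC} = 0.05, so R_C = (0.39302 − 0.05)/0.007147 = 47.99 kip.

R_C = 47.99 kip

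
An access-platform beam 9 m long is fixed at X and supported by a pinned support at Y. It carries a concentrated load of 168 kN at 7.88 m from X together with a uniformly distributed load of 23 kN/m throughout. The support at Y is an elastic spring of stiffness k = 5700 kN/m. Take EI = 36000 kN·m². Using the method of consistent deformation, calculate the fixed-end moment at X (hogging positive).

Release the roller at Y. Primary structure: cantilever fixed at X.
Free-end deflection of the primary structure under the applied loading (downward +):
  point load 168 at a = 7.88: Pa²(3L − a)/(6EI) = 33243/EI
  UDL 23: wL⁴/(8EI) = 18863/EI
  δ_0 = 52106/EI
Tip deflection under a unit load at Y: L³/(3EI) = 243/EI.
With EI = 36000 kN·m²: δ_0 = 1.4474 m and δ_{YY} = 0.00675 m/kN.
Compatibility — the spring shortens by R_Y/k under the reaction it provides: δ_0 − R_Y·δ_{YY} = R_Y/k. With 1/k = 0.000175 m/kN, R_Y = δ_0 / (δ_{YY} + 1/k) = 1.4474 / (0.00675 + 0.000175) = 209 kN.
Moment equilibrium about X: M_X = Σ(load moments about X) − R_Y·L = 2255 − 209×9 = 374.4 kN·m.

M_X = 374.4 kN·m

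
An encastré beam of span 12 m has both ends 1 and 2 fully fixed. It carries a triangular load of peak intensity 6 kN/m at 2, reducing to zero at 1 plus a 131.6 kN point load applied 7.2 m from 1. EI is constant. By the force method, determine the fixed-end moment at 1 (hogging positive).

Take the two fixed-end moments M_1, M_2 as redundants; the released structure is the simple span 12.
On the primary (simply-supported) span, the end slopes from the loading are:
  at 1: triangular load, peak 6: 7w₀L³/(360EI) = 201.6/EI
  at 2: triangular load, peak 6: w₀L³/(45EI) = 230.4/EI
  at 1: point load 131.6 at a = 7.2: Pab(L + b)/(6LEI) = 1061/EI
  at 2: point load 131.6 at a = 7.2: Pab(L + a)/(6LEI) = 1213/EI
  θ_10 = 1263/EI,  θ_20 = 1443/EI
Flexibility coefficients: a unit moment at one end gives L/(3EI) there and L/(6EI) at the far end, so f₁₁ = f₂₂ = 4/EI and f₁₂ = f₂₁ = 2/EI.
Compatibility — zero rotation at each built-in end:
  4 M_1 + 2 M_2 = 1263
  2 M_1 + 4 M_2 = 1443
Solving the pair gives M_1 = 180.4 kN·m and M_2 = 270.6 kN·m (hogging).

M_1 = 180.4 kN·m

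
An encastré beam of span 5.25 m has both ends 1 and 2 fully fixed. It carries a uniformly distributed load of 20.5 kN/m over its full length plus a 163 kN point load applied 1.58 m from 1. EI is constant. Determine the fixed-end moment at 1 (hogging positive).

M_1 = 172.9 kN·m

Take the two fixed-end moments M_1, M_2 as redundants; the released structure is the simple span 12.
On the primary (simply-supported) span, the end slopes from the loading are:
  at 1: UDL 20.5: wL³/(24EI) = 123.6/EI
  at 2: UDL 20.5: wL³/(24EI) = 123.6/EI
  at 1: point load 163 at a = 1.58: Pab(L + b)/(6LEI) = 267.6/EI
  at 2: point load 163 at a = 1.58: Pab(L + a)/(6LEI) = 204.9/EI
  θ_10 = 391.2/EI,  θ_20 = 328.5/EI
Flexibility coefficients: a unit moment at one end gives L/(3EI) there and L/(6EI) at the far end, so f₁₁ = f₂₂ = 1.75/EI and f₁₂ = f₂₁ = 0.875/EI.
Compatibility — zero rotation at each built-in end:
  1.75 M_1 + 0.875 M_2 = 391.2
  0.875 M_1 + 1.75 M_2 = 328.5
Solving the pair gives M_1 = 172.9 kN·m and M_2 = 101.3 kN·m (hogging).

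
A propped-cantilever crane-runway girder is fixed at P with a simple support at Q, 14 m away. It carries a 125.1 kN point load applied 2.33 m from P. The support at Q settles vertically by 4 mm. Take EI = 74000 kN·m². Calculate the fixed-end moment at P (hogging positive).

Choose R_Q as the redundant. The primary structure is the cantilever fixed at P.
Free-end deflection of the primary structure under the applied loading (downward +):
  point load 125.1 at a = 2.33: Pa²(3L − a)/(6EI) = 4490/EI
Tip deflection under a unit load at Q: L³/(3EI) = 914.7/EI.
With EI = 74000 kN·m²: δ_0 = 0.06068 m and δ_{QQ} = 0.01236 m/kN.
Compatibility — the beam at Q must follow the support down by 0.004 m: δ_0 − R_Q·δ_{QQ} = 0.004, so R_Q = (0.06068 − 0.004)/0.01236 = 4.586 kN.
Moment equilibrium about P: M_P = Σ(load moments about P) − R_Q·L = 291.5 − 4.586×14 = 227.3 kN·m.

M_P = 227.3 kN·m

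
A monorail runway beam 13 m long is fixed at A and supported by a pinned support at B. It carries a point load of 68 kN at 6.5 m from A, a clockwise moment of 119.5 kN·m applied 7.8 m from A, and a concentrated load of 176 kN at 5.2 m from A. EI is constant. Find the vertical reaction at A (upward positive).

R_A = 174.6 kN

Remove the prop at B; the released (primary) structure is a cantilever built in at A.
Downward deflection at the released point B due to the loads:
  point load 68 at a = 6.5: Pa²(3L − a)/(6EI) = 15562/EI
  clockwise couple 119.5 at a = 7.8: M₀a(2L − a)/(2EI) = 8482/EI
  point load 176 at a = 5.2: Pa²(3L − a)/(6EI) = 26809/EI
  δ_0 = 50853/EI
Flexibility coefficient — unit upward force at B: δ_{BB} = L³/(3EI) = 732.3/EI.
Compatibility at B: δ_0 − R_B·δ_{BB} = 0, so R_B = 50853/732.3 = 69.44 kN.
Vertical equilibrium: R_A = ΣP − R_B = 244 − 69.44 = 174.6 kN.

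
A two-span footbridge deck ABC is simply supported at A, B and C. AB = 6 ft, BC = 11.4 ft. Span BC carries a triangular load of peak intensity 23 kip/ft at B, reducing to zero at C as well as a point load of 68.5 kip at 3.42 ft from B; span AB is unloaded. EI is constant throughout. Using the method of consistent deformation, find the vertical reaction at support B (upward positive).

R_B = 191.8 kip

Take M_B as the redundant. Released structure: two simple spans AB and BC with a hinge at B.
End slopes at the hinge B, treating each span as simply supported:
  span BC: triangular load, peak 23: w₀L³/(45EI) = 757.2/EI
  span BC: point load 68.5 at a = 3.42: Pab(L + b)/(6LEI) = 529.7/EI
  relative rotation θ_0 = (0 + 1287)/EI = 1287/EI
A unit hogging moment at B produces rotation L₁/(3EI) + L₂/(3EI) = 5.8/EI.
Compatibility: M_B·(L₁+L₂)/(3EI) = θ_0, giving M_B = 221.9 kip·ft (hogging).
Span AB, ΣM about A with M_B applied at B: R_B^{AB}·6 = 0 + 221.9, so R_B^{AB} = 36.98 kip and R_A = 0 − 36.98 = -36.98 kip.
Span BC, ΣM about C: R_B^{BC}·11.4 = 1543 + 221.9, so R_B^{BC} = 154.8 kip and R_C = 199.6 − 154.8 = 44.79 kip.
R_B = 36.98 + 154.8 = 191.8 kip.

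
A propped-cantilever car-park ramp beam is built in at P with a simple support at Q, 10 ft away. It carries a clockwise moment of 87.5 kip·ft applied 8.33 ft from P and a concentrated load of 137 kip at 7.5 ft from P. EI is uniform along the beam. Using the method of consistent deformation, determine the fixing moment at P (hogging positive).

M_P = 120.5 kip·ft

Take the reaction at Q as the redundant and release it; the primary structure is a cantilever fixed at P.
Primary-structure tip deflection at Q by superposition:
  clockwise couple 87.5 at a = 8.33: M₀a(2L − a)/(2EI) = 4253/EI
  point load 137 at a = 7.5: Pa²(3L − a)/(6EI) = 28898/EI
  δ_0 = 33151/EI
Flexibility coefficient — unit upward force at Q: δ_{QQ} = L³/(3EI) = 333.3/EI.
Compatibility at Q: δ_0 − R_Q·δ_{QQ} = 0, so R_Q = 33151/333.3 = 99.45 kip.
Moment equilibrium about P: M_P = Σ(load moments about P) − R_Q·L = 1115 − 99.45×10 = 120.5 kip·ft.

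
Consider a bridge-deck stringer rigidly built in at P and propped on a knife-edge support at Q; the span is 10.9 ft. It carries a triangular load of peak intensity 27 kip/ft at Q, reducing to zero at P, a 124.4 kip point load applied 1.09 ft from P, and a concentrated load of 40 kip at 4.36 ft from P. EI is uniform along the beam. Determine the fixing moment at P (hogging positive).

Choose R_Q as the redundant. The primary structure is the cantilever fixed at P.
Deflection at Q on the released cantilever, summing each load's contribution:
  triangular load, peak 27 at the free end: 11w₀L⁴/(120EI) = 34937/EI
  point load 124.4 at a = 1.09: Pa²(3L − a)/(6EI) = 778.7/EI
  point load 40 at a = 4.36: Pa²(3L − a)/(6EI) = 3592/EI
  δ_0 = 39307/EI
Flexibility coefficient — unit upward force at Q: δ_{QQ} = L³/(3EI) = 431.7/EI.
Compatibility at Q: δ_0 − R_Q·δ_{QQ} = 0, so R_Q = 39307/431.7 = 91.06 kip.
Moment equilibrium about P: M_P = Σ(load moments about P) − R_Q·L = 1379 − 91.06×10.9 = 386.8 kip·ft.

M_P = 386.8 kip·ft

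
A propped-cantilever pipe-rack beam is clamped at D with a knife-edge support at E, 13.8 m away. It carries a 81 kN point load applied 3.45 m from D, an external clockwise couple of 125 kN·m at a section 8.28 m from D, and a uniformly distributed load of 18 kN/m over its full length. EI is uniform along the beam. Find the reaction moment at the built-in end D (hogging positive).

Take the reaction at E as the redundant and release it; the primary structure is a cantilever fixed at D.
Deflection at E on the released cantilever, summing each load's contribution:
  point load 81 at a = 3.45: Pa²(3L − a)/(6EI) = 6098/EI
  clockwise couple 125 at a = 8.28: M₀a(2L − a)/(2EI) = 9998/EI
  UDL 18: wL⁴/(8EI) = 81602/EI
  δ_0 = 97698/EI
Flexibility coefficient — unit upward force at E: δ_{EE} = L³/(3EI) = 876/EI.
Compatibility at E: δ_0 − R_E·δ_{EE} = 0, so R_E = 97698/876 = 111.5 kN.
Moment equilibrium about D: M_D = Σ(load moments about D) − R_E·L = 2118 − 111.5×13.8 = 579.4 kN·m.

M_D = 579.4 kN·m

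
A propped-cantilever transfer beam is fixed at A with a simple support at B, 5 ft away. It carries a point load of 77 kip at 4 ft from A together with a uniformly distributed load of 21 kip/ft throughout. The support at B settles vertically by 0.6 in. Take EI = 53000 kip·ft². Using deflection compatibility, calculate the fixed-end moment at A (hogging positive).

M_A = 420.6 kip·ft

Release the roller at B. Primary structure: cantilever fixed at A.
Deflection at B on the released cantilever, summing each load's contribution:
  point load 77 at a = 4: Pa²(3L − a)/(6EI) = 2259/EI
  UDL 21: wL⁴/(8EI) = 1641/EI
  δ_0 = 3899/EI
Flexibility coefficient — unit upward force at B: δ_{BB} = L³/(3EI) = 41.67/EI.
With EI = 53000 kip·ft²: δ_0 = 0.073572 ft and δ_{BB} = 0.000786 ft/kip.
Compatibility — the beam at B must follow the support down by 0.05 ft: δ_0 − R_B·δ_{BB} = 0.05, so R_B = (0.073572 − 0.05)/0.000786 = 29.98 kip.
Moment equilibrium about A: M_A = Σ(load moments about A) − R_B·L = 570.5 − 29.98×5 = 420.6 kip·ft.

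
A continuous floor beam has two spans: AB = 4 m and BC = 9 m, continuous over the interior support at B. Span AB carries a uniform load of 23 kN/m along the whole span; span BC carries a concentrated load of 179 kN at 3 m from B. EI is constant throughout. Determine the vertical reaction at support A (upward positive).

R_A = -9.173 kN

Insert a hinge at B; M_B is the redundant, and each span becomes simply supported.
End slopes at the hinge B, treating each span as simply supported:
  span AB: UDL 23: wL³/(24EI) = 61.33/EI
  span BC: point load 179 at a = 3: Pab(L + b)/(6LEI) = 895/EI
  relative rotation θ_0 = (61.33 + 895)/EI = 956.3/EI
A unit hogging moment at B produces rotation L₁/(3EI) + L₂/(3EI) = 4.333/EI.
Slope continuity at B: θ_0 = M_B·4.333/EI, so M_B = 956.3/4.333 = 220.7 kN·m (hogging).
Span AB, ΣM about A with M_B applied at B: R_B^{AB}·4 = 184 + 220.7, so R_B^{AB} = 101.2 kN and R_A = 92 − 101.2 = -9.173 kN.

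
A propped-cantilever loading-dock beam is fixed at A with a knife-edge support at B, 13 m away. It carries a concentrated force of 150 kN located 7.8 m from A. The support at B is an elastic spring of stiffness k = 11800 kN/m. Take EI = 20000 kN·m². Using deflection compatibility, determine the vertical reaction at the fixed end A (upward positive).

R_A = 85.35 kN

Choose R_B as the redundant. The primary structure is the cantilever fixed at A.
Deflection at B on the released cantilever, summing each load's contribution:
  point load 150 at a = 7.8: Pa²(3L − a)/(6EI) = 47455/EI
Tip deflection under a unit load at B: L³/(3EI) = 732.3/EI.
With EI = 20000 kN·m²: δ_0 = 2.3728 m and δ_{BB} = 0.036617 m/kN.
Compatibility — the spring shortens by R_B/k under the reaction it provides: δ_0 − R_B·δ_{BB} = R_B/k. With 1/k = 0.000085 m/kN, R_B = δ_0 / (δ_{BB} + 1/k) = 2.3728 / (0.036617 + 0.000085) = 64.65 kN.
Vertical equilibrium: R_A = ΣP − R_B = 150 − 64.65 = 85.35 kN.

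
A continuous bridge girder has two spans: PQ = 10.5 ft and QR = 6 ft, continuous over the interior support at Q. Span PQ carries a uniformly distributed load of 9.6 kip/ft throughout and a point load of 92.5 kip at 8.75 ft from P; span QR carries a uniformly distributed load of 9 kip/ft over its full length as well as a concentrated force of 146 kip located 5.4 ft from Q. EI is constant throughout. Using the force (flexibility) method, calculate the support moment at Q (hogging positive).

M_Q = 193.4 kip·ft

Release continuity at Q by inserting a hinge; the redundant is the internal moment M_Q. The primary structure is two simply-supported spans PQ and QR.
Discontinuity in slope at Q on the released structure — sum the simple-span end rotations:
  span PQ: UDL 9.6: wL³/(24EI) = 463.1/EI
  span PQ: point load 92.5 at a = 8.75: Pab(L + a)/(6LEI) = 432.8/EI
  span QR: UDL 9: wL³/(24EI) = 81/EI
  span QR: point load 146 at a = 5.4: Pab(L + b)/(6LEI) = 86.72/EI
  relative rotation θ_0 = (895.8 + 167.7)/EI = 1064/EI
A unit hogging moment at Q produces rotation L₁/(3EI) + L₂/(3EI) = 5.5/EI.
Slope continuity at Q: θ_0 = M_Q·5.5/EI, so M_Q = 1064/5.5 = 193.4 kip·ft (hogging).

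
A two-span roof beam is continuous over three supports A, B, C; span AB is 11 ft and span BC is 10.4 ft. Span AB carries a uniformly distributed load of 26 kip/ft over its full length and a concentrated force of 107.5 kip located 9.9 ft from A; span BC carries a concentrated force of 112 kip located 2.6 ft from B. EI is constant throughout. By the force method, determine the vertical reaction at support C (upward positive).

R_C = -5.363 kip

Insert a hinge at B; M_B is the redundant, and each span becomes simply supported.
End slopes at the hinge B, treating each span as simply supported:
  span AB: UDL 26: wL³/(24EI) = 1442/EI
  span AB: point load 107.5 at a = 9.9: Pab(L + a)/(6LEI) = 370.7/EI
  span BC: point load 112 at a = 2.6: Pab(L + b)/(6LEI) = 662.5/EI
  relative rotation θ_0 = (1813 + 662.5)/EI = 2475/EI
A unit hogging moment at B produces rotation L₁/(3EI) + L₂/(3EI) = 7.133/EI.
Slope continuity at B: θ_0 = M_B·7.133/EI, so M_B = 2475/7.133 = 347 kip·ft (hogging).
Span BC, ΣM about C: R_B^{BC}·10.4 = 873.6 + 347, so R_B^{BC} = 117.4 kip and R_C = 112 − 117.4 = -5.363 kip.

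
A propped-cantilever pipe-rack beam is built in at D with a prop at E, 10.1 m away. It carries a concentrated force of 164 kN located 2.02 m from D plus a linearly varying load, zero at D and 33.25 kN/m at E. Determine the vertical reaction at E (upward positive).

R_E = 101.5 kN

Choose R_E as the redundant. The primary structure is the cantilever fixed at D.
Deflection at E on the released cantilever, summing each load's contribution:
  point load 164 at a = 2.02: Pa²(3L − a)/(6EI) = 3154/EI
  triangular load, peak 33.25 at the free end: 11w₀L⁴/(120EI) = 31717/EI
  δ_0 = 34871/EI
Tip deflection under a unit load at E: L³/(3EI) = 343.4/EI.
The prop prevents deflection at E: R_E = δ_0/δ_{EE} = 34871/343.4 = 101.5 kN.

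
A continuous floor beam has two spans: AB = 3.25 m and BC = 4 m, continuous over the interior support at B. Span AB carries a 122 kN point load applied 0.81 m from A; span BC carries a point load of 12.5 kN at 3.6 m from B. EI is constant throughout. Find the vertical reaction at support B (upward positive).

Release continuity at B by inserting a hinge; the redundant is the internal moment M_B. The primary structure is two simply-supported spans AB and BC.
Discontinuity in slope at B on the released structure — sum the simple-span end rotations:
  span AB: point load 122 at a = 0.81: Pab(L + a)/(6LEI) = 50.2/EI
  span BC: point load 12.5 at a = 3.6: Pab(L + b)/(6LEI) = 3.3/EI
  relative rotation θ_0 = (50.2 + 3.3)/EI = 53.5/EI
A unit hogging moment at B produces rotation L₁/(3EI) + L₂/(3EI) = 2.417/EI.
Compatibility: M_B·(L₁+L₂)/(3EI) = θ_0, giving M_B = 22.14 kN·m (hogging).
Span AB, ΣM about A with M_B applied at B: R_B^{AB}·3.25 = 98.82 + 22.14, so R_B^{AB} = 37.22 kN and R_A = 122 − 37.22 = 84.78 kN.
Span BC, ΣM about C: R_B^{BC}·4 = 5 + 22.14, so R_B^{BC} = 6.785 kN and R_C = 12.5 − 6.785 = 5.715 kN.
R_B = 37.22 + 6.785 = 44 kN.

R_B = 44 kN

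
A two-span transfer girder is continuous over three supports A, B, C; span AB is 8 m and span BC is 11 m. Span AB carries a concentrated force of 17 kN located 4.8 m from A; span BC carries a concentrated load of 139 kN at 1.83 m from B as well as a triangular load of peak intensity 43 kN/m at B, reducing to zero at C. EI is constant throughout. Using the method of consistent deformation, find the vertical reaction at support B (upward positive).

Release continuity at B by inserting a hinge; the redundant is the internal moment M_B. The primary structure is two simply-supported spans AB and BC.
Discontinuity in slope at B on the released structure — sum the simple-span end rotations:
  span AB: point load 17 at a = 4.8: Pab(L + a)/(6LEI) = 69.63/EI
  span BC: point load 139 at a = 1.83: Pab(L + b)/(6LEI) = 712.8/EI
  span BC: triangular load, peak 43: w₀L³/(45EI) = 1272/EI
  relative rotation θ_0 = (69.63 + 1985)/EI = 2054/EI
A unit hogging moment at B produces rotation L₁/(3EI) + L₂/(3EI) = 6.333/EI.
Compatibility: M_B·(L₁+L₂)/(3EI) = θ_0, giving M_B = 324.4 kN·m (hogging).
Span AB, ΣM about A with M_B applied at B: R_B^{AB}·8 = 81.6 + 324.4, so R_B^{AB} = 50.75 kN and R_A = 17 − 50.75 = -33.75 kN.
Span BC, ΣM about C: R_B^{BC}·11 = 3009 + 324.4, so R_B^{BC} = 303 kN and R_C = 375.5 − 303 = 72.47 kN.
R_B = 50.75 + 303 = 353.8 kN.

R_B = 353.8 kN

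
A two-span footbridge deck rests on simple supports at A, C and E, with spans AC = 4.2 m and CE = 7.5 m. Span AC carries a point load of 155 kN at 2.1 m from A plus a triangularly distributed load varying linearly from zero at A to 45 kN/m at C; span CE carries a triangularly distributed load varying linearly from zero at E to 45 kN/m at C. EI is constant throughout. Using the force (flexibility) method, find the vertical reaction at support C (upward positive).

R_C = 316.5 kN

Insert a hinge at C; M_C is the redundant, and each span becomes simply supported.
End slopes at the hinge C, treating each span as simply supported:
  span AC: point load 155 at a = 2.1: Pab(L + a)/(6LEI) = 170.9/EI
  span AC: triangular load, peak 45: w₀L³/(45EI) = 74.09/EI
  span CE: triangular load, peak 45: w₀L³/(45EI) = 421.9/EI
  relative rotation θ_0 = (245 + 421.9)/EI = 666.9/EI
A unit hogging moment at C produces rotation L₁/(3EI) + L₂/(3EI) = 3.9/EI.
Compatibility: M_C·(L₁+L₂)/(3EI) = θ_0, giving M_C = 171 kN·m (hogging).
Span AC, ΣM about A with M_C applied at C: R_C^{AC}·4.2 = 590.1 + 171, so R_C^{AC} = 181.2 kN and R_A = 249.5 − 181.2 = 68.29 kN.
Span CE, ΣM about E: R_C^{CE}·7.5 = 843.8 + 171, so R_C^{CE} = 135.3 kN and R_E = 168.8 − 135.3 = 33.45 kN.
R_C = 181.2 + 135.3 = 316.5 kN.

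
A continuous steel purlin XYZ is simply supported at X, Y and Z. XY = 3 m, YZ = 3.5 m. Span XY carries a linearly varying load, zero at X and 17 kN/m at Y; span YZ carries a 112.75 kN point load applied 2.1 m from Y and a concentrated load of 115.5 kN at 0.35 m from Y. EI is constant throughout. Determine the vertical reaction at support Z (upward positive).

Take M_Y as the redundant. Released structure: two simple spans XY and YZ with a hinge at Y.
Discontinuity in slope at Y on the released structure — sum the simple-span end rotations:
  span XY: triangular load, peak 17: w₀L³/(45EI) = 10.2/EI
  span YZ: point load 112.75 at a = 2.1: Pab(L + b)/(6LEI) = 77.35/EI
  span YZ: point load 115.5 at a = 0.35: Pab(L + b)/(6LEI) = 40.32/EI
  relative rotation θ_0 = (10.2 + 117.7)/EI = 127.9/EI
A unit hogging moment at Y produces rotation L₁/(3EI) + L₂/(3EI) = 2.167/EI.
Slope continuity at Y: θ_0 = M_Y·2.167/EI, so M_Y = 127.9/2.167 = 59.02 kN·m (hogging).
Span YZ, ΣM about Z: R_Y^{YZ}·3.5 = 521.7 + 59.02, so R_Y^{YZ} = 165.9 kN and R_Z = 228.2 − 165.9 = 62.34 kN.

R_Z = 62.34 kN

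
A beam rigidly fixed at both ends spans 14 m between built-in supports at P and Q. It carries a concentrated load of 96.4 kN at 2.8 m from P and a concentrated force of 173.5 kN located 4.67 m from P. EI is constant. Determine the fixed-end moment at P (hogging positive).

M_P = 532.6 kN·m

Release both end moments; the primary structure is a simply-supported span PQ with redundants M_P and M_Q.
Simple-span end rotations at P and Q under the given loads:
  at P: point load 96.4 at a = 2.8: Pab(L + b)/(6LEI) = 906.9/EI
  at Q: point load 96.4 at a = 2.8: Pab(L + a)/(6LEI) = 604.6/EI
  at P: point load 173.5 at a = 4.67: Pab(L + b)/(6LEI) = 2100/EI
  at Q: point load 173.5 at a = 4.67: Pab(L + a)/(6LEI) = 1680/EI
  θ_P0 = 3007/EI,  θ_Q0 = 2285/EI
Flexibility coefficients: a unit moment at one end gives L/(3EI) there and L/(6EI) at the far end, so f₁₁ = f₂₂ = 4.667/EI and f₁₂ = f₂₁ = 2.333/EI.
Compatibility — zero rotation at each built-in end:
  4.667 M_P + 2.333 M_Q = 3007
  2.333 M_P + 4.667 M_Q = 2285
Solving the pair gives M_P = 532.6 kN·m and M_Q = 223.3 kN·m (hogging).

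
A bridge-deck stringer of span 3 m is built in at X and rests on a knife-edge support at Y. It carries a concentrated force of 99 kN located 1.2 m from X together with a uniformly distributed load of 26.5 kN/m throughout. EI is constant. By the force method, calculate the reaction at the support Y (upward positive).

R_Y = 50.4 kN

Remove the prop at Y; the released (primary) structure is a cantilever built in at X.
Primary-structure tip deflection at Y by superposition:
  point load 99 at a = 1.2: Pa²(3L − a)/(6EI) = 185.3/EI
  UDL 26.5: wL⁴/(8EI) = 268.3/EI
  δ_0 = 453.6/EI
Flexibility coefficient — unit upward force at Y: δ_{YY} = L³/(3EI) = 9/EI.
The prop prevents deflection at Y: R_Y = δ_0/δ_{YY} = 453.6/9 = 50.4 kN.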